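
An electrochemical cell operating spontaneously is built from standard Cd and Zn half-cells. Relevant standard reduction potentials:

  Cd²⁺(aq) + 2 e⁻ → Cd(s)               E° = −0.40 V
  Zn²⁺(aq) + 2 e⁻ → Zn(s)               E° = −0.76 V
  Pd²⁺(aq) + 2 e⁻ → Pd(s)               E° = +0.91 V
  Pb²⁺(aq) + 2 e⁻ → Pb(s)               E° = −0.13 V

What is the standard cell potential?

+0.36 V

The Cd²⁺/Cd couple has the higher E°, so Cd ion is reduced (cathode) and Zn is oxidized (anode).
E°cell = E°(cathode) − E°(anode) = −0.40 − (−0.76) = +0.36 V.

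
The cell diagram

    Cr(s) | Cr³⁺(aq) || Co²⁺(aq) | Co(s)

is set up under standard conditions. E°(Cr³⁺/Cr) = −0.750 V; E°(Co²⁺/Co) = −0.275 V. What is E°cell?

By convention the left-hand electrode in cell notation is the anode (oxidation) and the right-hand electrode is the cathode (reduction).
E°cell = E°(right) − E°(left) = −0.275 − (−0.750) = +0.475 V.

+0.475 V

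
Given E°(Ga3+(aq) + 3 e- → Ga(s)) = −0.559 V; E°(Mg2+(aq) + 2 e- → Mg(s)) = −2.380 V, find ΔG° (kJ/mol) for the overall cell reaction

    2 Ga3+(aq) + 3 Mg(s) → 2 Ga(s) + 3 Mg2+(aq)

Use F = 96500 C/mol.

−1054 kJ/mol

In the reaction as written Ga3+(aq) is reduced, so the Ga³⁺/Ga couple is the cathode and Mg²⁺/Mg is the anode.
E°cell = −0.559 − (−2.380) = +1.821 V; balancing electrons gives n = 6.
ΔG° = −nFE°cell = −(6)(96500)(+1.821) J/mol = −1054 kJ/mol.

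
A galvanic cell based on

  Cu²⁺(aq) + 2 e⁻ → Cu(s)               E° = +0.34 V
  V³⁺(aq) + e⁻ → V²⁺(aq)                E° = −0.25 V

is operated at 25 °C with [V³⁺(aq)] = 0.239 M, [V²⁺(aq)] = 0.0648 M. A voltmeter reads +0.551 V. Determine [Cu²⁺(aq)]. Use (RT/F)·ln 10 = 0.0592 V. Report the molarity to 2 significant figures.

0.65 M

The Cu²⁺/Cu couple has the larger reduction potential, so it is the cathode: E°cell = +0.34 − (−0.25) = +0.59 V and n = 2.
Since E = E° − (0.0592/n)·log Q, log Q = n(E° − E)/0.0592 = 1.318.
For Cu²⁺(aq) + 2 V²⁺(aq) → Cu(s) + 2 V³⁺(aq), the reaction quotient is Q = [V³⁺(aq)]^2 / ([Cu²⁺(aq)]·[V²⁺(aq)]^2).
Isolating [Cu²⁺(aq)] in Q = 10^{1.318} yields log [Cu²⁺(aq)] = −0.184, i.e. 0.65 M.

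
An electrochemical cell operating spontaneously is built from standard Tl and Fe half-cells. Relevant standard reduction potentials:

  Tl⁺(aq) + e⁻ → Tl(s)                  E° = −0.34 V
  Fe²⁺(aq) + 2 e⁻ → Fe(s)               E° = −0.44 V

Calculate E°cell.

+0.10 V

Of the two couples in this cell, the one with the more positive reduction potential is reduced at the cathode: here that is Tl⁺/Tl (−0.34 V); Fe²⁺/Fe (−0.44 V) is the anode.
E°cell = E°(cathode) − E°(anode) = −0.34 − (−0.44) = +0.10 V.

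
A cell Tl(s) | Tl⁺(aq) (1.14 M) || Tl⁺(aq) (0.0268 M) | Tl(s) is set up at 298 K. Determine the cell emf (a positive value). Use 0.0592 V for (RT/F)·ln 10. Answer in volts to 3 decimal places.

For a concentration cell E°cell = 0, since both electrodes use the same couple.
The compartment with the higher Tl⁺(aq) concentration (1.14 M) acts as the cathode; ions are reduced there and produced at the dilute (0.0268 M) anode.
With n = 1, Ecell = −(0.0592/1)·log([dilute]/[conc]) = −(0.0592/1)·log(0.0268/1.14) = +0.096 V.

0.096 V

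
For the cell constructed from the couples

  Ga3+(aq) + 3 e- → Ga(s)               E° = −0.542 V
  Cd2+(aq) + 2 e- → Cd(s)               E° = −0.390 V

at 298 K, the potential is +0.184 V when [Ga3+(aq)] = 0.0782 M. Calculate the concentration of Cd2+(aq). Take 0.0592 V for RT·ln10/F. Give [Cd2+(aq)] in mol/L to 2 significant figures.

The Cd²⁺/Cd couple has the larger reduction potential, so it is the cathode: E°cell = −0.390 − (−0.542) = +0.152 V and n = 6.
Rearranging E = E° − (0.0592/n)·log Q gives log Q = 6(+0.152 − (+0.184))/0.0592 = −3.243.
For 3 Cd2+(aq) + 2 Ga(s) → 3 Cd(s) + 2 Ga3+(aq), the reaction quotient is Q = [Ga3+(aq)]^2 / [Cd2+(aq)]^3.
Solving for the unknown gives log [Cd2+(aq)] = 0.343, so [Cd2+(aq)] ≈ 2.2 M.

2.2 M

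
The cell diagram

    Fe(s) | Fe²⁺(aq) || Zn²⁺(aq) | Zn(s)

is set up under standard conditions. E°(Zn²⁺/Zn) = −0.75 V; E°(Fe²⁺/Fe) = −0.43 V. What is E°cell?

By convention the left-hand electrode in cell notation is the anode (oxidation) and the right-hand electrode is the cathode (reduction).
E°cell = E°(right) − E°(left) = −0.75 − (−0.43) = −0.32 V.
The negative sign shows that, as written, the cell would require an external voltage to drive the reaction.

−0.32 V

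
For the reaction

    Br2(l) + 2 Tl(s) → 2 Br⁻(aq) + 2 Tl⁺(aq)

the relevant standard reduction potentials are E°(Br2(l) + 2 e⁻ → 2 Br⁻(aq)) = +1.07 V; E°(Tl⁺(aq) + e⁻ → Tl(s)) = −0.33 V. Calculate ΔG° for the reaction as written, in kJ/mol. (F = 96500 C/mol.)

−270 kJ/mol

In the reaction as written Br2(l) is reduced, so the Br₂/Br⁻ couple is the cathode and Tl⁺/Tl is the anode.
E°cell = +1.07 − (−0.33) = +1.40 V; balancing electrons gives n = 2.
ΔG° = −nFE°cell = −(2)(96500)(+1.40) J/mol = −270 kJ/mol.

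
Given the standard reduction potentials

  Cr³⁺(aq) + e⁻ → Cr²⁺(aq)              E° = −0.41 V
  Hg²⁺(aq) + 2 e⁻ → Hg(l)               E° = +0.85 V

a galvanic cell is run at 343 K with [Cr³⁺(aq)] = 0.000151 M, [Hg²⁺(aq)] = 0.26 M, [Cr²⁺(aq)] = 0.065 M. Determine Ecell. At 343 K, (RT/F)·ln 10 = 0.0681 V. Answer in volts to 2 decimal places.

Hg²⁺/Hg is reduced (cathode, E° = +0.85 V) and Cr³⁺/Cr²⁺ is oxidized (anode).
The standard potential is +0.85 − (−0.41) = +1.26 V and the balanced reaction transfers n = 2 electrons.
Balancing gives Hg²⁺(aq) + 2 Cr²⁺(aq) → Hg(l) + 2 Cr³⁺(aq); hence Q = [Cr³⁺(aq)]^2 / ([Hg²⁺(aq)]·[Cr²⁺(aq)]^2) = 2.08×10^−5 (log Q = −4.683).
E = E° − (0.0681/n)·log Q = +1.26 − (0.0681/2)(−4.683) = +1.42 V.

+1.42 V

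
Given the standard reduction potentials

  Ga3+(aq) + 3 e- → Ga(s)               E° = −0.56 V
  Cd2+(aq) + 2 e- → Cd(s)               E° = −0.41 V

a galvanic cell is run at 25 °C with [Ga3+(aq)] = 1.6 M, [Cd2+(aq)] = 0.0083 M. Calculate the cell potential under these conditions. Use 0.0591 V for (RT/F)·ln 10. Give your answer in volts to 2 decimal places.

Cd²⁺/Cd is reduced (cathode, E° = −0.41 V) and Ga³⁺/Ga is oxidized (anode).
The standard potential is −0.41 − (−0.56) = +0.15 V and the balanced reaction transfers n = 6 electrons.
For the overall reaction 3 Cd2+(aq) + 2 Ga(s) → 3 Cd(s) + 2 Ga3+(aq), Q = [Ga3+(aq)]^2 / [Cd2+(aq)]^3 = 4.48×10^6, giving log Q = 6.651.
By the Nernst equation, E = +0.15 − (0.0591/6)·(6.651) = +0.08 V.

+0.08 V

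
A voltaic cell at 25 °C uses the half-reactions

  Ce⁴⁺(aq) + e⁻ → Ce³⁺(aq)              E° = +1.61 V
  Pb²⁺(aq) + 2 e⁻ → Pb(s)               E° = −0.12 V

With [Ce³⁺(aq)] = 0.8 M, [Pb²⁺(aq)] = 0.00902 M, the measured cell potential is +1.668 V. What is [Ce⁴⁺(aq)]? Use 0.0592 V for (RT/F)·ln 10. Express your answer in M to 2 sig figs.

Ce⁴⁺/Ce³⁺ is the cathode (higher E°); E°cell = +1.61 − (−0.12) = +1.73 V with n = 2.
From the Nernst equation, log Q = n(E° − E)/0.0592 = 2·(+1.73 − (+1.668))/0.0592 = 2.095.
The balanced reaction is 2 Ce⁴⁺(aq) + Pb(s) → 2 Ce³⁺(aq) + Pb²⁺(aq), so Q = ([Ce³⁺(aq)]^2·[Pb²⁺(aq)]) / [Ce⁴⁺(aq)]^2.
Isolating [Ce⁴⁺(aq)] in Q = 10^{2.095} yields log [Ce⁴⁺(aq)] = −2.167, i.e. 0.0068 M.

0.0068 M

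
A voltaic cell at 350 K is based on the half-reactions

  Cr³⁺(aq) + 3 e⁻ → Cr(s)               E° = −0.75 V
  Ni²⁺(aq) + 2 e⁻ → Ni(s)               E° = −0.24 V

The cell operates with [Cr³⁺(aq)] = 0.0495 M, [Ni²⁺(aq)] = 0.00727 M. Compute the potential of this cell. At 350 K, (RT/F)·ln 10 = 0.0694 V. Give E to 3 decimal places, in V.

+0.466 V

The Ni²⁺/Ni couple has the more positive E°, so it is the cathode; Cr³⁺/Cr is the anode.
The standard potential is −0.24 − (−0.75) = +0.51 V and the balanced reaction transfers n = 6 electrons.
The balanced reaction is 3 Ni²⁺(aq) + 2 Cr(s) → 3 Ni(s) + 2 Cr³⁺(aq), so Q = [Cr³⁺(aq)]^2 / [Ni²⁺(aq)]^3 = 6.38×10^3 and log Q = 3.805.
E = E° − (0.0694/n)·log Q = +0.51 − (0.0694/6)(3.805) = +0.466 V.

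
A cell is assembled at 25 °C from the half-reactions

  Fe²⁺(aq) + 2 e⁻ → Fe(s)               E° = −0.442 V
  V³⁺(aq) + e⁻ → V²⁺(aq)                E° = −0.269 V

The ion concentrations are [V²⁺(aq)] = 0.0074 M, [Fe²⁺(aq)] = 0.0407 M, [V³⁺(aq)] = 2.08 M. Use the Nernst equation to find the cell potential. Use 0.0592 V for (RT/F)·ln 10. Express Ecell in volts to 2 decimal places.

+0.36 V

V³⁺/V²⁺ is reduced (cathode, E° = −0.269 V) and Fe²⁺/Fe is oxidized (anode).
The standard potential is −0.269 − (−0.442) = +0.173 V and the balanced reaction transfers n = 2 electrons.
For the overall reaction 2 V³⁺(aq) + Fe(s) → 2 V²⁺(aq) + Fe²⁺(aq), Q = ([V²⁺(aq)]^2·[Fe²⁺(aq)]) / [V³⁺(aq)]^2 = 5.15×10^−7, giving log Q = −6.288.
E = E° − (0.0592/n)·log Q = +0.173 − (0.0592/2)(−6.288) = +0.36 V.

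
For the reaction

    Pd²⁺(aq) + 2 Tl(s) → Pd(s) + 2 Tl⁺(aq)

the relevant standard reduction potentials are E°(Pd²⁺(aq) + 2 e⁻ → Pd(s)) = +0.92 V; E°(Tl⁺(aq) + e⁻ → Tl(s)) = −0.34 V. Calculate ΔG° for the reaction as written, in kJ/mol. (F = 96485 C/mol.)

−243 kJ/mol

In the reaction as written Pd²⁺(aq) is reduced, so the Pd²⁺/Pd couple is the cathode and Tl⁺/Tl is the anode.
E°cell = +0.92 − (−0.34) = +1.26 V; balancing electrons gives n = 2.
ΔG° = −nFE°cell = −(2)(96485)(+1.26) J/mol = −243 kJ/mol.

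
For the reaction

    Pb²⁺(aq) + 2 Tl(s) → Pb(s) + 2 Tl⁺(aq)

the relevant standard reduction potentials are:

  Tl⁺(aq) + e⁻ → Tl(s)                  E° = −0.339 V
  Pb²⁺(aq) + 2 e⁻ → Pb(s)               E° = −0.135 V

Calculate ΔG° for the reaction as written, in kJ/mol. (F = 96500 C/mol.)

In the reaction as written Pb²⁺(aq) is reduced, so the Pb²⁺/Pb couple is the cathode and Tl⁺/Tl is the anode.
E°cell = −0.135 − (−0.339) = +0.204 V; balancing electrons gives n = 2.
ΔG° = −nFE°cell = −(2)(96500)(+0.204) J/mol = −39.4 kJ/mol.

−39.4 kJ/mol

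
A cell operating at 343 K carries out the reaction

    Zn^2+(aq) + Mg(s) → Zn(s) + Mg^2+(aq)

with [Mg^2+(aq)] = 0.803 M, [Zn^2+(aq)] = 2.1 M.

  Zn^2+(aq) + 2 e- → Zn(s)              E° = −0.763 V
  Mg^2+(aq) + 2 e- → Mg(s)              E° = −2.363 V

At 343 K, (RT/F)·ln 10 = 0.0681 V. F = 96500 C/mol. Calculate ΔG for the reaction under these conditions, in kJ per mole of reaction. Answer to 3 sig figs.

−312 kJ/mol

The standard cell potential is −0.763 − (−2.363) = +1.600 V, with n = 2 electrons in the balanced equation.
Q = [Mg^2+(aq)] / [Zn^2+(aq)] = 0.382, so log Q = −0.418 and E = +1.600 − (0.0681/2)(−0.418) = +1.6142 V.
ΔG = −nFE = −(2)(96500)(+1.6142) J/mol = −312 kJ/mol.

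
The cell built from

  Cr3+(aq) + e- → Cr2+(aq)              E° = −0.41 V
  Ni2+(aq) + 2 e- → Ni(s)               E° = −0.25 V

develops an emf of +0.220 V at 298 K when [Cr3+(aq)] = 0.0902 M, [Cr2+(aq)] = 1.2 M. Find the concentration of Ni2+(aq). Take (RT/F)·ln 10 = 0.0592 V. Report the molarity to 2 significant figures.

0.60 M

With Ni²⁺/Ni at the cathode and Cr³⁺/Cr²⁺ at the anode, E°cell = −0.25 − (−0.41) = +0.16 V (n = 2).
Rearranging E = E° − (0.0592/n)·log Q gives log Q = 2(+0.16 − (+0.220))/0.0592 = −2.027.
For Ni2+(aq) + 2 Cr2+(aq) → Ni(s) + 2 Cr3+(aq), the reaction quotient is Q = [Cr3+(aq)]^2 / ([Ni2+(aq)]·[Cr2+(aq)]^2).
Substituting the known concentrations and solving, log [Ni2+(aq)] = −0.221 and [Ni2+(aq)] = 0.60 M.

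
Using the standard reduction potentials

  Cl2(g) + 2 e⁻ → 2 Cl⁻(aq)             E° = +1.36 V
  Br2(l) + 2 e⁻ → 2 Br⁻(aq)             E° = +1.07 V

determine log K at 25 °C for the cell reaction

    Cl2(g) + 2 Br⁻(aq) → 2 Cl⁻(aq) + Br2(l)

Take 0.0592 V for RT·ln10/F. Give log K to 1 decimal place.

The Cl₂/Cl⁻ couple is reduced (cathode); E°cell = +1.36 − (+1.07) = +0.29 V with n = 2.
At equilibrium E = 0, so log K = nE°cell / 0.0592 = (2)(+0.29) / 0.0592 = 9.8.

log K = 9.8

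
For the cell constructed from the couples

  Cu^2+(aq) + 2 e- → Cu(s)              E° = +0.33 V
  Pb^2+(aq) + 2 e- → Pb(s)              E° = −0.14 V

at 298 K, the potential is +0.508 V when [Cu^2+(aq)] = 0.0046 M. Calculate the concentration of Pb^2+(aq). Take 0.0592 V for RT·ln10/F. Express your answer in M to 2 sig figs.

With Cu²⁺/Cu at the cathode and Pb²⁺/Pb at the anode, E°cell = +0.33 − (−0.14) = +0.47 V (n = 2).
Since E = E° − (0.0592/n)·log Q, log Q = n(E° − E)/0.0592 = −1.284.
For Cu^2+(aq) + Pb(s) → Cu(s) + Pb^2+(aq), the reaction quotient is Q = [Pb^2+(aq)] / [Cu^2+(aq)].
Solving for the unknown gives log [Pb^2+(aq)] = −3.621, so [Pb^2+(aq)] ≈ 0.00024 M.

0.00024 M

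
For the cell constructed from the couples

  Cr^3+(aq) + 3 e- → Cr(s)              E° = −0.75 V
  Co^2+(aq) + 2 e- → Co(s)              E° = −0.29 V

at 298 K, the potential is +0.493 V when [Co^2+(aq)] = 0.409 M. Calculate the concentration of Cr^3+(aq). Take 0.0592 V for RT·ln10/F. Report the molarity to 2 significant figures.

0.0056 M

With Co²⁺/Co at the cathode and Cr³⁺/Cr at the anode, E°cell = −0.29 − (−0.75) = +0.46 V (n = 6).
From the Nernst equation, log Q = n(E° − E)/0.0592 = 6·(+0.46 − (+0.493))/0.0592 = −3.345.
The balanced reaction is 3 Co^2+(aq) + 2 Cr(s) → 3 Co(s) + 2 Cr^3+(aq), so Q = [Cr^3+(aq)]^2 / [Co^2+(aq)]^3.
Isolating [Cr^3+(aq)] in Q = 10^{−3.345} yields log [Cr^3+(aq)] = −2.255, i.e. 0.0056 M.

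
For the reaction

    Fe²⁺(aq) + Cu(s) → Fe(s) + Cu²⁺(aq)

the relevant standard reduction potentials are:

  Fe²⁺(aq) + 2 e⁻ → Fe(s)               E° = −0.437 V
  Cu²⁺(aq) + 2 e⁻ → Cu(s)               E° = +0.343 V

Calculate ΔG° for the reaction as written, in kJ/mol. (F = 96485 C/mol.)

In the reaction as written Fe²⁺(aq) is reduced, so the Fe²⁺/Fe couple is the cathode and Cu²⁺/Cu is the anode.
E°cell = −0.437 − (+0.343) = −0.780 V; balancing electrons gives n = 2.
ΔG° = −nFE°cell = −(2)(96485)(−0.780) J/mol = +151 kJ/mol.

+151 kJ/mol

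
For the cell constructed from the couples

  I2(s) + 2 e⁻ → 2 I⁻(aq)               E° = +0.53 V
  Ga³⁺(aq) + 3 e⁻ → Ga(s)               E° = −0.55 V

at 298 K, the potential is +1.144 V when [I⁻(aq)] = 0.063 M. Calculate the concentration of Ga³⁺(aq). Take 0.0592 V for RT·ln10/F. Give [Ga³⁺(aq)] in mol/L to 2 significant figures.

With I₂/I⁻ at the cathode and Ga³⁺/Ga at the anode, E°cell = +0.53 − (−0.55) = +1.08 V (n = 6).
Since E = E° − (0.0592/n)·log Q, log Q = n(E° − E)/0.0592 = −6.486.
Balancing electrons gives 3 I2(s) + 2 Ga(s) → 6 I⁻(aq) + 2 Ga³⁺(aq); thus Q = [I⁻(aq)]^6·[Ga³⁺(aq)]^2.
Isolating [Ga³⁺(aq)] in Q = 10^{−6.486} yields log [Ga³⁺(aq)] = 0.359, i.e. 2.3 M.

2.3 M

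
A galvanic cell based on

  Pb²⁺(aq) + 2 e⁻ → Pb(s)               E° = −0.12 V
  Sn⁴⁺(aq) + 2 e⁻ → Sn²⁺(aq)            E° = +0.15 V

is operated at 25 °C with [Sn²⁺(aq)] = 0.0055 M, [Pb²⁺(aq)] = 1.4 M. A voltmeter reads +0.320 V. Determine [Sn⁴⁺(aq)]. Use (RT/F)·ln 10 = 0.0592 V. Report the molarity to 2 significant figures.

With Sn⁴⁺/Sn²⁺ at the cathode and Pb²⁺/Pb at the anode, E°cell = +0.15 − (−0.12) = +0.27 V (n = 2).
From the Nernst equation, log Q = n(E° − E)/0.0592 = 2·(+0.27 − (+0.320))/0.0592 = −1.689.
For Sn⁴⁺(aq) + Pb(s) → Sn²⁺(aq) + Pb²⁺(aq), the reaction quotient is Q = ([Sn²⁺(aq)]·[Pb²⁺(aq)]) / [Sn⁴⁺(aq)].
Isolating [Sn⁴⁺(aq)] in Q = 10^{−1.689} yields log [Sn⁴⁺(aq)] = −0.425, i.e. 0.38 M.

0.38 M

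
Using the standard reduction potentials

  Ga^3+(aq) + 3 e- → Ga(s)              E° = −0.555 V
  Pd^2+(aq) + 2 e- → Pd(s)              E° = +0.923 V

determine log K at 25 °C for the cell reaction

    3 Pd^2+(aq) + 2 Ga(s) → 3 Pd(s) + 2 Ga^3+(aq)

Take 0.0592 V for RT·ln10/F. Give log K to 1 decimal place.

log K = 149.8

The Pd²⁺/Pd couple is reduced (cathode); E°cell = +0.923 − (−0.555) = +1.478 V with n = 6.
At equilibrium E = 0, so log K = nE°cell / 0.0592 = (6)(+1.478) / 0.0592 = 149.8.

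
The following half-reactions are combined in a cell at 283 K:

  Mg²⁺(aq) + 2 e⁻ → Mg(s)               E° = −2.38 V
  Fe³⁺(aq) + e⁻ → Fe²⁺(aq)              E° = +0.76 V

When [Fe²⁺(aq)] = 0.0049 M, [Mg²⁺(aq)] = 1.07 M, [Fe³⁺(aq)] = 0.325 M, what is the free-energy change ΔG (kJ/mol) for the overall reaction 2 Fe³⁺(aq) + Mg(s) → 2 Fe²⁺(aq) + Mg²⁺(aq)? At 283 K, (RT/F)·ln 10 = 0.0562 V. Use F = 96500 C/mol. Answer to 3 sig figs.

−626 kJ/mol

The standard cell potential is +0.76 − (−2.38) = +3.14 V, with n = 2 electrons in the balanced equation.
The reaction quotient is ([Fe²⁺(aq)]^2·[Mg²⁺(aq)]) / [Fe³⁺(aq)]^2 = 0.000243; by Nernst, E = +3.14 − (0.0562/2)(−3.614) = +3.2416 V.
Then ΔG = −nFE = −2 × 96500 × +3.2416 J/mol = −626 kJ/mol.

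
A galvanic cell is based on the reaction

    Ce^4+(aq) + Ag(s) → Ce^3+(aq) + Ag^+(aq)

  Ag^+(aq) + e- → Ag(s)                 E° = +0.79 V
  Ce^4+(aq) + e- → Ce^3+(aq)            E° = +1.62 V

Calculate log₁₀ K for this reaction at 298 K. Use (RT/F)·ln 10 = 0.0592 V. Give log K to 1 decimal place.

The Ce⁴⁺/Ce³⁺ couple is reduced (cathode); E°cell = +1.62 − (+0.79) = +0.83 V with n = 1.
At equilibrium E = 0, so log K = nE°cell / 0.0592 = (1)(+0.83) / 0.0592 = 14.0.

log K = 14.0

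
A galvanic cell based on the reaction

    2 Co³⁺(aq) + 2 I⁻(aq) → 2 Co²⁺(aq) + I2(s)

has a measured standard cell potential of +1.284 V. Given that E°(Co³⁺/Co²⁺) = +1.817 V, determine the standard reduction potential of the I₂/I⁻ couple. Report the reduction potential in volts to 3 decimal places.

+0.533 V

In the reaction as written the Co³⁺/Co²⁺ couple is reduced (cathode) and I₂/I⁻ is oxidized (anode), so E°cell = E°(Co³⁺/Co²⁺) − E°(I₂/I⁻).
E°(I₂/I⁻) = E°(cathode) − E°cell = +1.817 − (+1.284) = +0.533 V.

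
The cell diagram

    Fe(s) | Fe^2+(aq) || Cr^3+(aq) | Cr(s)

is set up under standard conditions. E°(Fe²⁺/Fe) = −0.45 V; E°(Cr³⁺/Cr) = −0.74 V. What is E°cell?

−0.29 V

By convention the left-hand electrode in cell notation is the anode (oxidation) and the right-hand electrode is the cathode (reduction).
E°cell = E°(right) − E°(left) = −0.74 − (−0.45) = −0.29 V.
The negative sign shows that, as written, the cell would require an external voltage to drive the reaction.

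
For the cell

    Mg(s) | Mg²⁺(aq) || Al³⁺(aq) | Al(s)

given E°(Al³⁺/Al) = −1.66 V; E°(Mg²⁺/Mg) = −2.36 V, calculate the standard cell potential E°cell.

By convention the left-hand electrode in cell notation is the anode (oxidation) and the right-hand electrode is the cathode (reduction).
E°cell = E°(right) − E°(left) = −1.66 − (−2.36) = +0.70 V.

+0.70 V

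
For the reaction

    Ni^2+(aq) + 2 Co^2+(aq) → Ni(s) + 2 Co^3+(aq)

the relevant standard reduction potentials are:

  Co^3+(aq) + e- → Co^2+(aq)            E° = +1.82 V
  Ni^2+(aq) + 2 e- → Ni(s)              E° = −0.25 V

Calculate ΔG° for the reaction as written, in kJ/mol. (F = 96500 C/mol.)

+400 kJ/mol

In the reaction as written Ni^2+(aq) is reduced, so the Ni²⁺/Ni couple is the cathode and Co³⁺/Co²⁺ is the anode.
E°cell = −0.25 − (+1.82) = −2.07 V; balancing electrons gives n = 2.
ΔG° = −nFE°cell = −(2)(96500)(−2.07) J/mol = +400 kJ/mol.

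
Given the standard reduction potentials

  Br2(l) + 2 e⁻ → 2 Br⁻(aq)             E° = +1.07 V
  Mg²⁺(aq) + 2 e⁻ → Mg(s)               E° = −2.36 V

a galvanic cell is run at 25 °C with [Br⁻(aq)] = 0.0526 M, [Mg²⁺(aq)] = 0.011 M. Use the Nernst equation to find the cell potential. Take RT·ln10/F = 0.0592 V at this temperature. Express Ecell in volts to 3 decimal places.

The Br₂/Br⁻ couple has the more positive E°, so it is the cathode; Mg²⁺/Mg is the anode.
E°cell = E°cat − E°an = +1.07 − (−2.36) = +3.43 V; n = 2.
The balanced reaction is Br2(l) + Mg(s) → 2 Br⁻(aq) + Mg²⁺(aq), so Q = [Br⁻(aq)]^2·[Mg²⁺(aq)] = 3.04×10^−5 and log Q = −4.517.
E = E° − (0.0592/n)·log Q = +3.43 − (0.0592/2)(−4.517) = +3.564 V.

+3.564 V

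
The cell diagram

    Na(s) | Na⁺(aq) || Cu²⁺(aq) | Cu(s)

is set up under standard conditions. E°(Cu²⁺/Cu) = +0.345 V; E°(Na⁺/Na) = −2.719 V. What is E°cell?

+3.064 V

By convention the left-hand electrode in cell notation is the anode (oxidation) and the right-hand electrode is the cathode (reduction).
E°cell = E°(right) − E°(left) = +0.345 − (−2.719) = +3.064 V.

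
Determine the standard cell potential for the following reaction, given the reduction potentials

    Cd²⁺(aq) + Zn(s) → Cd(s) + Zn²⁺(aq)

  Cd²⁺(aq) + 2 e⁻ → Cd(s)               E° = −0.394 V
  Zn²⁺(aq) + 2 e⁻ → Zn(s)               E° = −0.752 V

+0.358 V

Cd²⁺(aq) gains electrons, so the Cd²⁺/Cd couple is the cathode; the Zn²⁺/Zn couple is the anode.
E°cell = E°(cathode) − E°(anode) = −0.394 − (−0.752) = +0.358 V.
The positive value indicates the reaction is spontaneous as written.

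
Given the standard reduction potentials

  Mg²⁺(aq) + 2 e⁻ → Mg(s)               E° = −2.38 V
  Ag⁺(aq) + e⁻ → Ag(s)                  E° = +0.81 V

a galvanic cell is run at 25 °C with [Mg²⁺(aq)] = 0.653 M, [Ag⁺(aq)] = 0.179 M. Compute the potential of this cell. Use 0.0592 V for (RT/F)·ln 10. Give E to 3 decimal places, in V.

+3.151 V

Since E°(Ag⁺/Ag) > E°(Mg²⁺/Mg), Ag⁺/Ag serves as the cathode.
The standard potential is +0.81 − (−2.38) = +3.19 V and the balanced reaction transfers n = 2 electrons.
For the overall reaction 2 Ag⁺(aq) + Mg(s) → 2 Ag(s) + Mg²⁺(aq), Q = [Mg²⁺(aq)] / [Ag⁺(aq)]^2 = 20.4, giving log Q = 1.309.
Applying E = E° − (RT ln10/nF)·log Q gives +3.19 − (0.0592/2)(1.309) = +3.151 V.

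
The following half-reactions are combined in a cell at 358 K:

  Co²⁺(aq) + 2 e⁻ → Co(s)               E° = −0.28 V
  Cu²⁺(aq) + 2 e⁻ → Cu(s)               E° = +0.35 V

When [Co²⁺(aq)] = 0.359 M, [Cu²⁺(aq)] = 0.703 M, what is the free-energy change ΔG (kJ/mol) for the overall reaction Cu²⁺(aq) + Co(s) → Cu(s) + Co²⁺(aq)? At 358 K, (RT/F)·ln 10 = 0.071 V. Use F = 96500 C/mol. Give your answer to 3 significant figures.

The standard cell potential is +0.35 − (−0.28) = +0.63 V, with n = 2 electrons in the balanced equation.
The reaction quotient is [Co²⁺(aq)] / [Cu²⁺(aq)] = 0.511; by Nernst, E = +0.63 − (0.071/2)(−0.292) = +0.6404 V.
Finally ΔG = −nFE = −(2)(96500 C/mol)(+0.6404 V) = −124 kJ/mol.

−124 kJ/mol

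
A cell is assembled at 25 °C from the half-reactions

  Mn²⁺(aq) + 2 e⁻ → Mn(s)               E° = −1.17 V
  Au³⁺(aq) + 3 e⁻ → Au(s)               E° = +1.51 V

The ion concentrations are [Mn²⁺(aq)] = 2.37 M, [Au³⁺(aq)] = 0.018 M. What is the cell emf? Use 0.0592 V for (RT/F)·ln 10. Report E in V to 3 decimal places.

The Au³⁺/Au couple has the more positive E°, so it is the cathode; Mn²⁺/Mn is the anode.
E°cell = +1.51 − (−1.17) = +2.68 V, with n = 6 electrons transferred.
For the overall reaction 2 Au³⁺(aq) + 3 Mn(s) → 2 Au(s) + 3 Mn²⁺(aq), Q = [Mn²⁺(aq)]^3 / [Au³⁺(aq)]^2 = 4.11×10^4, giving log Q = 4.614.
Applying E = E° − (RT ln10/nF)·log Q gives +2.68 − (0.0592/6)(4.614) = +2.634 V.

+2.634 V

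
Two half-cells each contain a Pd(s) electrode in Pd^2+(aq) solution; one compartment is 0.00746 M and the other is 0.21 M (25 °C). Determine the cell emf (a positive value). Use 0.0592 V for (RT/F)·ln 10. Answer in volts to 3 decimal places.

0.043 V

For a concentration cell E°cell = 0, since both electrodes use the same couple.
The compartment with the higher Pd^2+(aq) concentration (0.21 M) acts as the cathode; ions are reduced there and produced at the dilute (0.00746 M) anode.
With n = 2, Ecell = −(0.0592/2)·log([dilute]/[conc]) = −(0.0592/2)·log(0.00746/0.21) = +0.043 V.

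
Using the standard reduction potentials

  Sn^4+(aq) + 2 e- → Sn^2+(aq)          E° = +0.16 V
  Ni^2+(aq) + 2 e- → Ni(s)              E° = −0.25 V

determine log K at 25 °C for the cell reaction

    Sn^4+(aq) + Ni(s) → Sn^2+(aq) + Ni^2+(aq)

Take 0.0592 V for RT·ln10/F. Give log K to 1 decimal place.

The Sn⁴⁺/Sn²⁺ couple is reduced (cathode); E°cell = +0.16 − (−0.25) = +0.41 V with n = 2.
At equilibrium E = 0, so log K = nE°cell / 0.0592 = (2)(+0.41) / 0.0592 = 13.9.

log K = 13.9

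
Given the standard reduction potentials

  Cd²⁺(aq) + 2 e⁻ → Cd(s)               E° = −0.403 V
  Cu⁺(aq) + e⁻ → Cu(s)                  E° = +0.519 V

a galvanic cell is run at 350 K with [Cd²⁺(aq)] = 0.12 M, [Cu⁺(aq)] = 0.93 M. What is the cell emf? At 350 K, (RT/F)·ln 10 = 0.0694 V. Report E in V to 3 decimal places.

+0.952 V

The Cu⁺/Cu couple has the more positive E°, so it is the cathode; Cd²⁺/Cd is the anode.
The standard potential is +0.519 − (−0.403) = +0.922 V and the balanced reaction transfers n = 2 electrons.
The balanced reaction is 2 Cu⁺(aq) + Cd(s) → 2 Cu(s) + Cd²⁺(aq), so Q = [Cd²⁺(aq)] / [Cu⁺(aq)]^2 = 0.139 and log Q = −0.858.
E = E° − (0.0694/n)·log Q = +0.922 − (0.0694/2)(−0.858) = +0.952 V.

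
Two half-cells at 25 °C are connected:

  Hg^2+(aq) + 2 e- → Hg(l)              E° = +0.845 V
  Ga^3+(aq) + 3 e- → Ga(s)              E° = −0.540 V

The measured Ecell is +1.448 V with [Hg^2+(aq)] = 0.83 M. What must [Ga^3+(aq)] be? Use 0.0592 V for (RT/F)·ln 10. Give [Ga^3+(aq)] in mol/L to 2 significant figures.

0.00049 M

Hg²⁺/Hg is the cathode (higher E°); E°cell = +0.845 − (−0.540) = +1.385 V with n = 6.
From the Nernst equation, log Q = n(E° − E)/0.0592 = 6·(+1.385 − (+1.448))/0.0592 = −6.385.
Balancing electrons gives 3 Hg^2+(aq) + 2 Ga(s) → 3 Hg(l) + 2 Ga^3+(aq); thus Q = [Ga^3+(aq)]^2 / [Hg^2+(aq)]^3.
Solving for the unknown gives log [Ga^3+(aq)] = −3.314, so [Ga^3+(aq)] ≈ 0.00049 M.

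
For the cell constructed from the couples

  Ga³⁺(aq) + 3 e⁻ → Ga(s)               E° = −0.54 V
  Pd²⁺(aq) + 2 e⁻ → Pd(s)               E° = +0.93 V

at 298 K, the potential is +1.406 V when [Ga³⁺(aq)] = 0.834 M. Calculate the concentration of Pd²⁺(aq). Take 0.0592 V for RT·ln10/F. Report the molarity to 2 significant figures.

The Pd²⁺/Pd couple has the larger reduction potential, so it is the cathode: E°cell = +0.93 − (−0.54) = +1.47 V and n = 6.
From the Nernst equation, log Q = n(E° − E)/0.0592 = 6·(+1.47 − (+1.406))/0.0592 = 6.486.
For 3 Pd²⁺(aq) + 2 Ga(s) → 3 Pd(s) + 2 Ga³⁺(aq), the reaction quotient is Q = [Ga³⁺(aq)]^2 / [Pd²⁺(aq)]^3.
Solving for the unknown gives log [Pd²⁺(aq)] = −2.215, so [Pd²⁺(aq)] ≈ 0.0061 M.

0.0061 M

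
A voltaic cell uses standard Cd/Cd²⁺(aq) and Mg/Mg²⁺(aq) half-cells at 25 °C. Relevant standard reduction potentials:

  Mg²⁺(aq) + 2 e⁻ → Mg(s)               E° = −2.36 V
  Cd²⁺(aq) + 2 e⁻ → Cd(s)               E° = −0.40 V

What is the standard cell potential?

The Cd²⁺/Cd couple has the higher E°, so Cd ion is reduced (cathode) and Mg is oxidized (anode).
E°cell = E°(cathode) − E°(anode) = −0.40 − (−2.36) = +1.96 V.

+1.96 V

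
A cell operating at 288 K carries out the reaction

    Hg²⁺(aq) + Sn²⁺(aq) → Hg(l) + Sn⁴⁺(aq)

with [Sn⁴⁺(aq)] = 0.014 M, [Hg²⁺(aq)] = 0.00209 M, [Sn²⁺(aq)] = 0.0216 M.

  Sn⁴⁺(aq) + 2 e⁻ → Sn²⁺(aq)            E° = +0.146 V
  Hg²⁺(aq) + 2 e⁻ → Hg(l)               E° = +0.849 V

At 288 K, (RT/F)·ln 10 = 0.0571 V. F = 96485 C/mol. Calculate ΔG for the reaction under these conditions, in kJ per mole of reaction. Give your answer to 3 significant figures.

With Hg²⁺/Hg reduced at the cathode, E°cell = +0.849 − (+0.146) = +0.703 V and n = 2.
Here Q = [Sn⁴⁺(aq)] / ([Hg²⁺(aq)]·[Sn²⁺(aq)]) = 310 (log Q = 2.492), giving E = +0.703 − (0.0571/2)·(2.492) = +0.6319 V.
ΔG = −nFE = −(2)(96485)(+0.6319) J/mol = −122 kJ/mol.

−122 kJ/mol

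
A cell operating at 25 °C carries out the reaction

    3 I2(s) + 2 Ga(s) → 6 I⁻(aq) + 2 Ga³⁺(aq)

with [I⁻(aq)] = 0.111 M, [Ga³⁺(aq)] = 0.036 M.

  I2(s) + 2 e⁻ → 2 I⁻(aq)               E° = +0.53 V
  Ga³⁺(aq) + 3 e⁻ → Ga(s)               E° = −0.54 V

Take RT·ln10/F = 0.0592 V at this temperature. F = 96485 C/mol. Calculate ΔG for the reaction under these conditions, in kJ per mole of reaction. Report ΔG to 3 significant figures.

E°cell = +0.53 − (−0.54) = +1.07 V; the balanced reaction transfers n = 6 electrons.
The reaction quotient is [I⁻(aq)]^6·[Ga³⁺(aq)]^2 = 2.42×10^−9; by Nernst, E = +1.07 − (0.0592/6)(−8.615) = +1.1550 V.
Then ΔG = −nFE = −6 × 96485 × +1.1550 J/mol = −669 kJ/mol.

−669 kJ/mol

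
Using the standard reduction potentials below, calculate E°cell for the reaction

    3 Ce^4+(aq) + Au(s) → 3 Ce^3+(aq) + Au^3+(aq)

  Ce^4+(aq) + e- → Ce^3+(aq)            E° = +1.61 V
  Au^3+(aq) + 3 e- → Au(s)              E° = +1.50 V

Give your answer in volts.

In the reaction as written, Ce^4+(aq) is reduced (cathode) and Au^3+(aq) is produced by oxidation at the anode.
E°cell = E°(cathode) − E°(anode) = +1.61 − (+1.50) = +0.11 V.

+0.11 V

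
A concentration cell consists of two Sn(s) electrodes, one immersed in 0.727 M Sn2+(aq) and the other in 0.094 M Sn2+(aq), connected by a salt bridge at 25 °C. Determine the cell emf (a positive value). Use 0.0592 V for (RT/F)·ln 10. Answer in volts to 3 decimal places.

0.026 V

For a concentration cell E°cell = 0, since both electrodes use the same couple.
The compartment with the higher Sn2+(aq) concentration (0.727 M) acts as the cathode; ions are reduced there and produced at the dilute (0.094 M) anode.
With n = 2, Ecell = −(0.0592/2)·log([dilute]/[conc]) = −(0.0592/2)·log(0.094/0.727) = +0.026 V.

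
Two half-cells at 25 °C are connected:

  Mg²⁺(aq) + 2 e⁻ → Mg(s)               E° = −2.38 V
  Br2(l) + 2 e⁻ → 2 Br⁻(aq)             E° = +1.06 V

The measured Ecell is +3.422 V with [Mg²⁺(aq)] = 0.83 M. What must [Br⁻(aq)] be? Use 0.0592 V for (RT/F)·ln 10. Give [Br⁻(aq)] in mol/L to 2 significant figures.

The Br₂/Br⁻ couple has the larger reduction potential, so it is the cathode: E°cell = +1.06 − (−2.38) = +3.44 V and n = 2.
Rearranging E = E° − (0.0592/n)·log Q gives log Q = 2(+3.44 − (+3.422))/0.0592 = 0.608.
The balanced reaction is Br2(l) + Mg(s) → 2 Br⁻(aq) + Mg²⁺(aq), so Q = [Br⁻(aq)]^2·[Mg²⁺(aq)].
Substituting the known concentrations and solving, log [Br⁻(aq)] = 0.344 and [Br⁻(aq)] = 2.2 M.

2.2 M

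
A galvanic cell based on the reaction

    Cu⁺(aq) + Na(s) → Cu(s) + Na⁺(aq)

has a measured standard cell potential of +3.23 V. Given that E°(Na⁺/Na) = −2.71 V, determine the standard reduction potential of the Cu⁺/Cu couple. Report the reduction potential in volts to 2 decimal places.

In the reaction as written the Cu⁺/Cu couple is reduced (cathode) and Na⁺/Na is oxidized (anode), so E°cell = E°(Cu⁺/Cu) − E°(Na⁺/Na).
E°(Cu⁺/Cu) = E°cell + E°(anode) = +3.23 + (−2.71) = +0.52 V.

+0.52 V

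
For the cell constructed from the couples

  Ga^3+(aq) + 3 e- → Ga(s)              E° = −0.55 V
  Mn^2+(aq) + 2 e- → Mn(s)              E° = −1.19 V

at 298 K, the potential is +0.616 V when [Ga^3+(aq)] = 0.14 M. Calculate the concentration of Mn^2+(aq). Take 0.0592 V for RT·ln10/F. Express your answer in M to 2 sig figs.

Ga³⁺/Ga is the cathode (higher E°); E°cell = −0.55 − (−1.19) = +0.64 V with n = 6.
From the Nernst equation, log Q = n(E° − E)/0.0592 = 6·(+0.64 − (+0.616))/0.0592 = 2.432.
For 2 Ga^3+(aq) + 3 Mn(s) → 2 Ga(s) + 3 Mn^2+(aq), the reaction quotient is Q = [Mn^2+(aq)]^3 / [Ga^3+(aq)]^2.
Isolating [Mn^2+(aq)] in Q = 10^{2.432} yields log [Mn^2+(aq)] = 0.241, i.e. 1.7 M.

1.7 M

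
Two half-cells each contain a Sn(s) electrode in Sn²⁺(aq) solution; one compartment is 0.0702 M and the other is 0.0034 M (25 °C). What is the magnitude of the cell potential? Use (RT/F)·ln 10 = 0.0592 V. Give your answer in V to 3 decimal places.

0.039 V

For a concentration cell E°cell = 0, since both electrodes use the same couple.
The compartment with the higher Sn²⁺(aq) concentration (0.0702 M) acts as the cathode; ions are reduced there and produced at the dilute (0.0034 M) anode.
With n = 2, Ecell = −(0.0592/2)·log([dilute]/[conc]) = −(0.0592/2)·log(0.0034/0.0702) = +0.039 V.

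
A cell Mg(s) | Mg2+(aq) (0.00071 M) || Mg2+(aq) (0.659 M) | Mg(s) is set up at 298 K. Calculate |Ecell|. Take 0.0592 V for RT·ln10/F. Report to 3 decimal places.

For a concentration cell E°cell = 0, since both electrodes use the same couple.
The compartment with the higher Mg2+(aq) concentration (0.659 M) acts as the cathode; ions are reduced there and produced at the dilute (0.00071 M) anode.
With n = 2, Ecell = −(0.0592/2)·log([dilute]/[conc]) = −(0.0592/2)·log(0.00071/0.659) = +0.088 V.

0.088 V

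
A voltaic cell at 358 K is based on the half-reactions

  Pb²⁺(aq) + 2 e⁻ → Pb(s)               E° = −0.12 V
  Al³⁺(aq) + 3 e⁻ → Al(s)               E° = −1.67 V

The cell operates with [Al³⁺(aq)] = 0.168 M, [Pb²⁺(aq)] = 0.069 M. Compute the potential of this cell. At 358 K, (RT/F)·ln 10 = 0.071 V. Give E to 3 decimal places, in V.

+1.527 V

The Pb²⁺/Pb couple has the more positive E°, so it is the cathode; Al³⁺/Al is the anode.
E°cell = E°cat − E°an = −0.12 − (−1.67) = +1.55 V; n = 6.
For the overall reaction 3 Pb²⁺(aq) + 2 Al(s) → 3 Pb(s) + 2 Al³⁺(aq), Q = [Al³⁺(aq)]^2 / [Pb²⁺(aq)]^3 = 85.9, giving log Q = 1.934.
Applying E = E° − (RT ln10/nF)·log Q gives +1.55 − (0.071/6)(1.934) = +1.527 V.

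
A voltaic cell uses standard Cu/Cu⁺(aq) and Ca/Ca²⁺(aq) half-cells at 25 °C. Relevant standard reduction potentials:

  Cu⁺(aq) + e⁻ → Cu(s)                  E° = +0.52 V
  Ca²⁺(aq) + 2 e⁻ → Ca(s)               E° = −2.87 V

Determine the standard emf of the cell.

Of the two couples in this cell, the one with the more positive reduction potential is reduced at the cathode: here that is Cu⁺/Cu (+0.52 V); Ca²⁺/Ca (−2.87 V) is the anode.
E°cell = E°(cathode) − E°(anode) = +0.52 − (−2.87) = +3.39 V.

+3.39 V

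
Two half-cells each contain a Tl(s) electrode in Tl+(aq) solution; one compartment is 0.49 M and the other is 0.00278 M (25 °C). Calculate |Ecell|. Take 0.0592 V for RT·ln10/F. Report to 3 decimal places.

0.133 V

For a concentration cell E°cell = 0, since both electrodes use the same couple.
The compartment with the higher Tl+(aq) concentration (0.49 M) acts as the cathode; ions are reduced there and produced at the dilute (0.00278 M) anode.
With n = 1, Ecell = −(0.0592/1)·log([dilute]/[conc]) = −(0.0592/1)·log(0.00278/0.49) = +0.133 V.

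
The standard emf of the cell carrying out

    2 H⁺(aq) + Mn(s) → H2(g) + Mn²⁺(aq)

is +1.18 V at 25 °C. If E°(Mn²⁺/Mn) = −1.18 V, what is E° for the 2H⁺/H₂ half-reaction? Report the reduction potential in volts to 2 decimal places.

+0.00 V

In the reaction as written the 2H⁺/H₂ couple is reduced (cathode) and Mn²⁺/Mn is oxidized (anode), so E°cell = E°(2H⁺/H₂) − E°(Mn²⁺/Mn).
E°(2H⁺/H₂) = E°cell + E°(anode) = +1.18 + (−1.18) = +0.00 V.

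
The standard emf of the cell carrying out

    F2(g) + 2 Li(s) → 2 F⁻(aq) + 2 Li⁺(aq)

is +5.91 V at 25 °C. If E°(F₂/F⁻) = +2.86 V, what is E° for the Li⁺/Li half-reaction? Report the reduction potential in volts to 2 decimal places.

−3.05 V

In the reaction as written the F₂/F⁻ couple is reduced (cathode) and Li⁺/Li is oxidized (anode), so E°cell = E°(F₂/F⁻) − E°(Li⁺/Li).
E°(Li⁺/Li) = E°(cathode) − E°cell = +2.86 − (+5.91) = −3.05 V.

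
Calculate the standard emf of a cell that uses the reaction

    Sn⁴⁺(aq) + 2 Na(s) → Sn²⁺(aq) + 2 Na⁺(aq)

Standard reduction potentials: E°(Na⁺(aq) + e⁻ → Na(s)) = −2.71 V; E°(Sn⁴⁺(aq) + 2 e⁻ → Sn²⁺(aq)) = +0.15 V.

In the reaction as written, Sn⁴⁺(aq) is reduced (cathode) and Na⁺(aq) is produced by oxidation at the anode.
E°cell = E°(cathode) − E°(anode) = +0.15 − (−2.71) = +2.86 V.

+2.86 V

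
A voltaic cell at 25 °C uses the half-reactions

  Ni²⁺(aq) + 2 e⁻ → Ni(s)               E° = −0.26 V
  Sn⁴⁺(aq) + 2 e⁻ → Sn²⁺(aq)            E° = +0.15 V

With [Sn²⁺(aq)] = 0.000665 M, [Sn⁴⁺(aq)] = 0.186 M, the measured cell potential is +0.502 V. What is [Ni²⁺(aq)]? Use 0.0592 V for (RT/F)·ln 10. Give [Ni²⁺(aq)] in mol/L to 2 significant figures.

0.22 M

The Sn⁴⁺/Sn²⁺ couple has the larger reduction potential, so it is the cathode: E°cell = +0.15 − (−0.26) = +0.41 V and n = 2.
Since E = E° − (0.0592/n)·log Q, log Q = n(E° − E)/0.0592 = −3.108.
Balancing electrons gives Sn⁴⁺(aq) + Ni(s) → Sn²⁺(aq) + Ni²⁺(aq); thus Q = ([Sn²⁺(aq)]·[Ni²⁺(aq)]) / [Sn⁴⁺(aq)].
Isolating [Ni²⁺(aq)] in Q = 10^{−3.108} yields log [Ni²⁺(aq)] = −0.661, i.e. 0.22 M.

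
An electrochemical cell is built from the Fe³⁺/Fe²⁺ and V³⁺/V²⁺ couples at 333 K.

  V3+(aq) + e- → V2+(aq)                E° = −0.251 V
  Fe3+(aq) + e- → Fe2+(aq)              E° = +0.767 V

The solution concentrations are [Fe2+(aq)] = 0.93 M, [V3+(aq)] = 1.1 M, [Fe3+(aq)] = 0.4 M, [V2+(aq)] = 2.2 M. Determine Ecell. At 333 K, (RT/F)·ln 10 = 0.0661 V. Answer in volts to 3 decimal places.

+1.014 V

Since E°(Fe³⁺/Fe²⁺) > E°(V³⁺/V²⁺), Fe³⁺/Fe²⁺ serves as the cathode.
The standard potential is +0.767 − (−0.251) = +1.018 V and the balanced reaction transfers n = 1 electron.
Balancing gives Fe3+(aq) + V2+(aq) → Fe2+(aq) + V3+(aq); hence Q = ([Fe2+(aq)]·[V3+(aq)]) / ([Fe3+(aq)]·[V2+(aq)]) = 1.16 (log Q = 0.065).
By the Nernst equation, E = +1.018 − (0.0661/1)·(0.065) = +1.014 V.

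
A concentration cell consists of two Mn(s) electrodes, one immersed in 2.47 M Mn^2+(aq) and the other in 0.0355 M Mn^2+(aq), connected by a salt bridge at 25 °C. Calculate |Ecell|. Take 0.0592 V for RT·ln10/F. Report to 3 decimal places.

For a concentration cell E°cell = 0, since both electrodes use the same couple.
The compartment with the higher Mn^2+(aq) concentration (2.47 M) acts as the cathode; ions are reduced there and produced at the dilute (0.0355 M) anode.
With n = 2, Ecell = −(0.0592/2)·log([dilute]/[conc]) = −(0.0592/2)·log(0.0355/2.47) = +0.055 V.

0.055 V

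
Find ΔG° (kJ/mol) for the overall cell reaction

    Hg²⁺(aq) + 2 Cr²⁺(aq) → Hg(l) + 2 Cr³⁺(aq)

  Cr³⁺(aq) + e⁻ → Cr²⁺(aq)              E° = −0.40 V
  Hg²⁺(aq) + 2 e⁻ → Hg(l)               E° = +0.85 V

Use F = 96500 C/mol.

−241 kJ/mol

In the reaction as written Hg²⁺(aq) is reduced, so the Hg²⁺/Hg couple is the cathode and Cr³⁺/Cr²⁺ is the anode.
E°cell = +0.85 − (−0.40) = +1.25 V; balancing electrons gives n = 2.
ΔG° = −nFE°cell = −(2)(96500)(+1.25) J/mol = −241 kJ/mol.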